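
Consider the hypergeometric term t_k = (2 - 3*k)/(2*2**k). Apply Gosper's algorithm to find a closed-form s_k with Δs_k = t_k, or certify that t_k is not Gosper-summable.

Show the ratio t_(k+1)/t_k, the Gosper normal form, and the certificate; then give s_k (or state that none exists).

t_(k+1)/t_k = (3*k + 1)/(2*(3*k - 2)).
So A=1/2 and B=1, with C=k - 2/3.
Need (1/2)·f(k+1) − (1)·f(k) = k - 2/3.
d = 1 from the (0,0,1) case.
Match coefficients ⇒ f(k) = -2*(3*k + 1)/3.
Then R = B(k−1)f/C = -2*(3*k + 1)/(3*k - 2), so s_k = R(k)·t_k = (3*k + 1)/2**k.
Check: Δs_k = (2 - 3*k)/(2*2**k). ✓

s_k = (3*k + 1)/2**k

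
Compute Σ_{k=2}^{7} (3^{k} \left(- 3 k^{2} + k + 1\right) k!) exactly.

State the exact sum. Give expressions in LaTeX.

Σ = -1587237120

r(k) = 3*(k + 1)*(k - 3*(k + 1)**2 + 2)/(-3*k**2 + k + 1) after simplifying.
Take A(k)=3*k + 3, B(k)=1, C(k)=k**2 - k/3 - 1/3.
Set up (3*k + 3)·f(k+1) − (1)·f(k) − (k**2 - k/3 - 1/3) = 0.
Degrees (1,0,2) ⇒ d ≤ 1.
Solve for f: f(k) = (k - 2)/3 (degree 1 ≤ 1).
Then R = B(k−1)f/C = (k - 2)/(3*k**2 - k - 1), so s_k = R(k)·t_k = -3**k*(k - 2)*factorial(k).
s_(k+1) − s_k = 3**k*(-3*k**2 + k + 1)*factorial(k) = t_k.
Sum = s_(8) − s_(2); s_(8) = -1587237120, s_(2) = 0 ⇒ -1587237120.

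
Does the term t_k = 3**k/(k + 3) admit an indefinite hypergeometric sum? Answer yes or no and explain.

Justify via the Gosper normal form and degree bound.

No. Not Gosper-summable.

Compute t_(k+1)/t_k: get 3*(k + 3)/(k + 4).
Take A(k)=3*k + 9, B(k)=k + 4, C(k)=1.
Set up (3*k + 9)·f(k+1) − (k + 3)·f(k) − (1) = 0.
Bound: deg f ≤ -1.
d = -1 < 0 ⇒ no nonzero polynomial f; not summable.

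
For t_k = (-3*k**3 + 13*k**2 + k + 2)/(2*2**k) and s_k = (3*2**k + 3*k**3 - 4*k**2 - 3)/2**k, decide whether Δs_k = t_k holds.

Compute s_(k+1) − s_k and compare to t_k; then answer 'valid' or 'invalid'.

s_(k+1) = (6*2**k + 3*k**3 + 5*k**2 + k - 4)/(2*2**k)
s_(k+1) − s_k = (-3*k**3 + 13*k**2 + k + 2)/(2*2**k)
(s_(k+1) − s_k) − t_k = 0

valid (s_(k+1) − s_k reduces to t_k)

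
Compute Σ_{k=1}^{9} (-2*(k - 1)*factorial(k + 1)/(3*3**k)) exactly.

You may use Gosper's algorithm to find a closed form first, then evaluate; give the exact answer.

Σ = -984628/729

t_(k+1)/t_k = k*(k + 2)/(3*(k - 1)).
Take A(k)=k/3 + 2/3, B(k)=1, C(k)=k - 1.
f must satisfy (k/3 + 2/3)·f(k+1) − (1)·f(k) = k - 1.
d = 0 from the (1,0,1) case.
Match coefficients ⇒ f(k) = 3.
So s_k = (B(k−1)f/C)·t_k = (3/(k - 1))·t_k = -2*factorial(k + 1)/3**k.
Verify: -2*(k - 1)*factorial(k + 1)/(3*3**k) matches t_k.
Sum = s_(10) − s_(1); s_(10) = -985600/729, s_(1) = -4/3 ⇒ -984628/729.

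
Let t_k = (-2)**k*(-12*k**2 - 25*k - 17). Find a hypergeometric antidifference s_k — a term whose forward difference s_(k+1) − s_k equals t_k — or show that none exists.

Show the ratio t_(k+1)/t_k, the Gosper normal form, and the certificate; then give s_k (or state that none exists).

s_k = (-2)**k*(4*k**2 + 3*k + 1)

Step 1: r(k) = 2*(-12*k**2 - 49*k - 54)/(12*k**2 + 25*k + 17).
Gosper form: A/B · C(k+1)/C(k) with A=-2, B=1, C=k**2 + 25*k/12 + 17/12.
Key eq: (-2)·f(k+1) = (1)·f(k) + (k**2 + 25*k/12 + 17/12).
Bound: deg f ≤ 2.
Solve for f: f(k) = -(4*k**2 + 3*k + 1)/12 (degree 2 ≤ 2).
Get s_k = R·t_k = (-2)**k*(4*k**2 + 3*k + 1) with R(k) = B(k−1)f(k)/C(k) = -(4*k**2 + 3*k + 1)/(12*k**2 + 25*k + 17).
Δs = (-2)**k*(-12*k**2 - 25*k - 17), as required.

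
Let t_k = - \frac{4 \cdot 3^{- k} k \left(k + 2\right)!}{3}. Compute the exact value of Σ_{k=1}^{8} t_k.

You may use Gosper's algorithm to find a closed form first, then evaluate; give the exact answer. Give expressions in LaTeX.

The ratio is (k + 1)*(k + 3)/(3*k).
Factor: A=k/3 + 1; B=1; C=k.
Solve (k/3 + 1)·f(k+1) − (1)·f(k) = k.
d = 0 from the (1,0,1) case.
Solve for f: f(k) = 3 (degree 0 ≤ 0).
Then R = B(k−1)f/C = 3/k, so s_k = R(k)·t_k = -4*factorial(k + 2)/3**k.
s_(k+1) − s_k = -4*k*factorial(k + 2)/(3*3**k) = t_k.
Evaluate s at k=9 and k=1: -1971200/243 and -8; difference -1969256/243.

Σ = -1969256/243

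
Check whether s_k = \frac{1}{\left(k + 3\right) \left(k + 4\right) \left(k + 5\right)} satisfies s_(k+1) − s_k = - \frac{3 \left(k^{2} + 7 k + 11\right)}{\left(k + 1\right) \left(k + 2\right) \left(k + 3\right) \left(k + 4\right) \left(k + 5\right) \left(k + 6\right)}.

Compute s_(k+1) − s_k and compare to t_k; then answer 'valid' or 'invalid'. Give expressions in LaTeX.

s_(k+1) = 1/((k + 4)*(k + 5)*(k + 6))
s_(k+1) − s_k = -3/((k + 3)*(k + 4)*(k + 5)*(k + 6))
(s_(k+1) − s_k) − t_k = 3*(4*k + 9)/(k**6 + 21*k**5 + 175*k**4 + 735*k**3 + 1624*k**2 + 1764*k + 720)

Invalid: residual \frac{3 \left(4 k + 9\right)}{k^{6} + 21 k^{5} + 175 k^{4} + 735 k^{3} + 1624 k^{2} + 1764 k + 720} ≠ 0.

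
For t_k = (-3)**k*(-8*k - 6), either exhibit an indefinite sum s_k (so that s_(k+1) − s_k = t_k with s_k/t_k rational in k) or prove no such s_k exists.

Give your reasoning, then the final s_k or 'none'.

Compute t_(k+1)/t_k: get 3*(-4*k - 7)/(4*k + 3).
Gosper form: A/B · C(k+1)/C(k) with A=-3, B=1, C=k + 3/4.
Set up (-3)·f(k+1) − (1)·f(k) − (k + 3/4) = 0.
d = 1 from the (0,0,1) case.
Match coefficients ⇒ f(k) = -k/4.
R(k) = B(k−1)·f(k)/C(k) = -k/(4*k + 3); s_k = R·t_k = 2*(-3)**k*k.
Verify: (-3)**k*(-8*k - 6) matches t_k.

s_k = 2*(-3)**k*k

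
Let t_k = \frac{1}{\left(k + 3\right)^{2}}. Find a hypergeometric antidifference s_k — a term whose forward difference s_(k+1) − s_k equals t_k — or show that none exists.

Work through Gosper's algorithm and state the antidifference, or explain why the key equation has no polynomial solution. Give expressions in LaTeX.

none — t_k is not Gosper-summable

Ratio r(k) = (k + 3)**2/(k + 4)**2.
So A=k**2 + 6*k + 9 and B=k**2 + 8*k + 16, with C=1.
Solve (k**2 + 6*k + 9)·f(k+1) − (k**2 + 6*k + 9)·f(k) = 1.
Degrees (2,2,0) ⇒ d ≤ 0.
f = c0 ⇒ A·f(k+1) − B(k−1)·f(k) − C = -1. The system {-1 = 0} is inconsistent; no antidifference.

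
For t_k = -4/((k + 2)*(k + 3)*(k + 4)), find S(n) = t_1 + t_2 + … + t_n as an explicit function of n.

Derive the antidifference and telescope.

S(n) = n*(-n - 7)/(6*(n**2 + 7*n + 12))

The ratio is (k + 2)/(k + 5).
So A=k + 2 and B=k + 5, with C=1.
Key eq: (k + 2)·f(k+1) = (k + 4)·f(k) + (1).
Degrees (1,1,0) ⇒ d ≤ 2.
Match coefficients ⇒ f(k) = k*(k + 5)/12.
So s_k = (B(k−1)f/C)·t_k = (k*(k + 4)*(k + 5)/12)·t_k = k*(-k - 5)/(3*(k + 2)*(k + 3)).
Δs = -4/(k**3 + 9*k**2 + 26*k + 24), as required.
s_(n+1) = (-n**2 - 7*n - 6)/(3*(n**2 + 7*n + 12)) and s_(1) = -1/6, so S(n) = n*(-n - 7)/(6*(n**2 + 7*n + 12)).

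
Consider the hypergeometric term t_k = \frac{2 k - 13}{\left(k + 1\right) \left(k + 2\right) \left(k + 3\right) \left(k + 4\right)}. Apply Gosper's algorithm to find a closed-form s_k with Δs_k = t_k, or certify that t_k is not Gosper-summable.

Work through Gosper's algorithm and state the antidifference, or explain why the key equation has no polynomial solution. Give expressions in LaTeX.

s_k = \frac{k \left(- 2 k^{2} - 12 k - 25\right)}{3 \left(k + 1\right) \left(k + 2\right) \left(k + 3\right)}

Compute t_(k+1)/t_k: get (k + 1)*(2*k - 11)/((k + 5)*(2*k - 13)).
Gosper form: A/B · C(k+1)/C(k) with A=k + 1, B=k + 5, C=k - 13/2.
Key eq: (k + 1)·f(k+1) = (k + 4)·f(k) + (k - 13/2).
d = 3 from the (1,1,1) case.
Solve for f: f(k) = -k*(2*k**2 + 12*k + 25)/6 (degree 3 ≤ 3).
Then R = B(k−1)f/C = -k*(k + 4)*(2*k**2 + 12*k + 25)/(3*(2*k - 13)), so s_k = R(k)·t_k = k*(-2*k**2 - 12*k - 25)/(3*(k + 1)*(k + 2)*(k + 3)).
Δs = (2*k - 13)/(k**4 + 10*k**3 + 35*k**2 + 50*k + 24), as required.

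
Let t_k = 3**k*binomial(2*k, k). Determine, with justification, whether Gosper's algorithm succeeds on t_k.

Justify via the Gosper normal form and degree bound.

No; the degree bound rules out any f.

Ratio r(k) = 6*(2*k + 1)/(k + 1).
Factor: A=12*k + 6; B=k + 1; C=1.
Need (12*k + 6)·f(k+1) − (k)·f(k) = 1.
deg f ≤ -1 (via 1,1,0).
deg f ≤ -1 is impossible — no certificate.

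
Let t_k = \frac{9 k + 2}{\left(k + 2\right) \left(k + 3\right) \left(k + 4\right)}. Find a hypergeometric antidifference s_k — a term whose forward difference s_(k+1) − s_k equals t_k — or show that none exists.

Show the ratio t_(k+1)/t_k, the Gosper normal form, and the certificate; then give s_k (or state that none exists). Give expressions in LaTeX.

s_k = \frac{k \left(5 k - 2\right)}{3 \left(k + 2\right) \left(k + 3\right)}

Compute t_(k+1)/t_k: get (k + 2)*(9*k + 11)/((k + 5)*(9*k + 2)).
Normal form (A,B,C) = (k + 2, k + 5, k + 2/9).
f must satisfy (k + 2)·f(k+1) − (k + 4)·f(k) = k + 2/9.
Bound: deg f ≤ 2.
Solving with deg f ≤ 2: f(k) = k*(5*k - 2)/27.
Certificate R = B(k−1)f/C = k*(k + 4)*(5*k - 2)/(3*(9*k + 2)) gives s_k = k*(5*k - 2)/(3*(k + 2)*(k + 3)).
s_(k+1) − s_k = (9*k + 2)/(k**3 + 9*k**2 + 26*k + 24) = t_k.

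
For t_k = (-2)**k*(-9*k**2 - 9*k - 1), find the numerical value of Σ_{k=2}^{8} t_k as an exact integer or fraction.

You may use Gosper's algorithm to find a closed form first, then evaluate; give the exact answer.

Σ = -119332

Compute t_(k+1)/t_k: get 2*(-9*k**2 - 27*k - 19)/(9*k**2 + 9*k + 1).
Take A(k)=-2, B(k)=1, C(k)=k**2 + k + 1/9.
Set up (-2)·f(k+1) − (1)·f(k) − (k**2 + k + 1/9) = 0.
Bound: deg f ≤ 2.
Coefficient equations give f(k) = -(3*k**2 - k - 1)/9.
Get s_k = R·t_k = (-2)**k*(3*k**2 - k - 1) with R(k) = B(k−1)f(k)/C(k) = -(3*k**2 - k - 1)/(9*k**2 + 9*k + 1).
Check: Δs_k = (-2)**k*(-9*k**2 - 9*k - 1). ✓
Σ_(k=2)^(8) t_k = s_(9) − s_(2) = -119296 − (36) = -119332.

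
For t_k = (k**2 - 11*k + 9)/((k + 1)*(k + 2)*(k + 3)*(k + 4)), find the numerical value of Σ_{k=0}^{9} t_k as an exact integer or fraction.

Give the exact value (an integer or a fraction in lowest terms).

Σ = 85/286

The ratio is -(k + 1)*(11*k - (k + 1)**2 + 2)/((k + 5)*(k**2 - 11*k + 9)).
Gosper form: A/B · C(k+1)/C(k) with A=k + 1, B=k + 5, C=k**2 - 11*k + 9.
Set up (k + 1)·f(k+1) − (k + 4)·f(k) − (k**2 - 11*k + 9) = 0.
Degrees (1,1,2) ⇒ d ≤ 3.
Solve for f: f(k) = k*(k**2 + 3*k + 23)/3 (degree 3 ≤ 3).
So s_k = (B(k−1)f/C)·t_k = (k*(k + 4)*(k**2 + 3*k + 23)/(3*(k**2 - 11*k + 9)))·t_k = k*(k**2 + 3*k + 23)/(3*(k + 1)*(k + 2)*(k + 3)).
Check: Δs_k = (k**2 - 11*k + 9)/(k**4 + 10*k**3 + 35*k**2 + 50*k + 24). ✓
Telescoping: Σ = s_(10) − s_(0) = 85/286 − (0) = 85/286.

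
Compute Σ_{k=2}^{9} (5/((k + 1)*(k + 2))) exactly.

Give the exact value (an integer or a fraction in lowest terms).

Σ = 40/33

Ratio r(k) = (k + 1)/(k + 3).
Gosper form: A/B · C(k+1)/C(k) with A=k + 1, B=k + 3, C=1.
f must satisfy (k + 1)·f(k+1) − (k + 2)·f(k) = 1.
d = 1 from the (1,1,0) case.
Match coefficients ⇒ f(k) = k.
Then R = B(k−1)f/C = k*(k + 2), so s_k = R(k)·t_k = 5*k/(k + 1).
Δs = 5/(k**2 + 3*k + 2), as required.
Evaluate s at k=10 and k=2: 50/11 and 10/3; difference 40/33.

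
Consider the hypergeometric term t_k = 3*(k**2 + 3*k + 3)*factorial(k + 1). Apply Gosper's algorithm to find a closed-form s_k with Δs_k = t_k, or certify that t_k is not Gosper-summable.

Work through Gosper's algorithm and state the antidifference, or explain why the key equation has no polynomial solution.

s_k = 3*(k + 1)*factorial(k + 1)

t_(k+1)/t_k = (k + 2)*(3*k + (k + 1)**2 + 6)/(k**2 + 3*k + 3).
Factor: A=k + 2; B=1; C=k**2 + 3*k + 3.
Need (k + 2)·f(k+1) − (1)·f(k) = k**2 + 3*k + 3.
deg f ≤ 1 (via 1,0,2).
Coefficient equations give f(k) = k + 1.
Get s_k = R·t_k = 3*(k + 1)*factorial(k + 1) with R(k) = B(k−1)f(k)/C(k) = (k + 1)/(k**2 + 3*k + 3).
Verify: 3*(k**2 + 3*k + 3)*factorial(k + 1) matches t_k.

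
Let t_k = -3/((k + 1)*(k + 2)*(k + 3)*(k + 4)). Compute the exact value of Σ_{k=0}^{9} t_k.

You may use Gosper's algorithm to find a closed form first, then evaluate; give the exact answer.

Σ = -95/572

Step 1: r(k) = (k + 1)/(k + 5).
So A=k + 1 and B=k + 5, with C=1.
f must satisfy (k + 1)·f(k+1) − (k + 4)·f(k) = 1.
d = 3 from the (1,1,0) case.
Solving with deg f ≤ 3: f(k) = k*(k**2 + 6*k + 11)/18.
R(k) = B(k−1)·f(k)/C(k) = k*(k + 4)*(k**2 + 6*k + 11)/18; s_k = R·t_k = k*(-k**2 - 6*k - 11)/(6*(k + 1)*(k + 2)*(k + 3)).
s_(k+1) − s_k = -3/(k**4 + 10*k**3 + 35*k**2 + 50*k + 24) = t_k.
Evaluate s at k=10 and k=0: -95/572 and 0; difference -95/572.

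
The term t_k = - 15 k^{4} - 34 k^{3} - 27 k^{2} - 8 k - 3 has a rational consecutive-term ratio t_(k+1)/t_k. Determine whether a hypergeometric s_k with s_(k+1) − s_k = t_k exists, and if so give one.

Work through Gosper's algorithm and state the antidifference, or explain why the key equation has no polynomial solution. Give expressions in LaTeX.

r(k) = (15*k**4 + 94*k**3 + 219*k**2 + 224*k + 87)/(15*k**4 + 34*k**3 + 27*k**2 + 8*k + 3) after simplifying.
Take A(k)=1, B(k)=1, C(k)=k**4 + 34*k**3/15 + 9*k**2/5 + 8*k/15 + 1/5.
Need (1)·f(k+1) − (1)·f(k) = k**4 + 34*k**3/15 + 9*k**2/5 + 8*k/15 + 1/5.
Degrees (0,0,4) ⇒ d ≤ 5.
Coefficient equations give f(k) = k*(3*k**4 + k**3 - 3*k**2 - k + 3)/15.
R(k) = B(k−1)·f(k)/C(k) = k*(3*k**4 + k**3 - 3*k**2 - k + 3)/(15*k**4 + 34*k**3 + 27*k**2 + 8*k + 3); s_k = R·t_k = k*(-3*k**4 - k**3 + 3*k**2 + k - 3).
Check: Δs_k = -15*k**4 - 34*k**3 - 27*k**2 - 8*k - 3. ✓

s_k = k \left(- 3 k^{4} - k^{3} + 3 k^{2} + k - 3\right)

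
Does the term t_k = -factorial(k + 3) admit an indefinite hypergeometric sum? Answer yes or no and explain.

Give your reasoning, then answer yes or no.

No — key equation has no polynomial f.

The ratio is k + 4.
Take A(k)=k + 4, B(k)=1, C(k)=1.
Key eq: (k + 4)·f(k+1) = (1)·f(k) + (1).
d = -1 from the (1,0,0) case.
deg f ≤ -1 is impossible — no certificate.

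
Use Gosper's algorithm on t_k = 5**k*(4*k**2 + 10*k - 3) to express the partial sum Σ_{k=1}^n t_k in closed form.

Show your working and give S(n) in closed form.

Step 1: r(k) = 5*(4*k**2 + 18*k + 11)/(4*k**2 + 10*k - 3).
A = 5, B = 1, C = k**2 + 5*k/2 - 3/4.
Set up (5)·f(k+1) − (1)·f(k) − (k**2 + 5*k/2 - 3/4) = 0.
d = 2 from the (0,0,2) case.
Match coefficients ⇒ f(k) = (k**2 - 2)/4.
R(k) = B(k−1)·f(k)/C(k) = (k**2 - 2)/(4*k**2 + 10*k - 3); s_k = R·t_k = 5**k*(k**2 - 2).
Verify: 5**k*(4*k**2 + 10*k - 3) matches t_k.
s_(n+1) = 5**(n + 1)*(n**2 + 2*n - 1) and s_(1) = -5, so S(n) = 5*5**n*n**2 + 10*5**n*n - 5*5**n + 5.

S(n) = 5*5**n*n**2 + 10*5**n*n - 5*5**n + 5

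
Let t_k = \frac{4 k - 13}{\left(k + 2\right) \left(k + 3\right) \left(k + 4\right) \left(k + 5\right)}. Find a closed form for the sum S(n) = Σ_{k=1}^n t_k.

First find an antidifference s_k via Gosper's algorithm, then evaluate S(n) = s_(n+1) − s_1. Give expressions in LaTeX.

S(n) = \frac{n \left(- n^{2} - 12 n - 167\right)}{60 \left(n^{3} + 12 n^{2} + 47 n + 60\right)}

r(k) = (k + 2)*(4*k - 9)/((k + 6)*(4*k - 13)) after simplifying.
Factor: A=k + 2; B=k + 6; C=k - 13/4.
Key eq: (k + 2)·f(k+1) = (k + 5)·f(k) + (k - 13/4).
Bound: deg f ≤ 3.
Solve for f: f(k) = -k*(k**2 + 9*k + 42)/32 (degree 3 ≤ 3).
So s_k = (B(k−1)f/C)·t_k = (-k*(k + 5)*(k**2 + 9*k + 42)/(8*(4*k - 13)))·t_k = k*(-k**2 - 9*k - 42)/(8*(k + 2)*(k + 3)*(k + 4)).
Δs = (4*k - 13)/(k**4 + 14*k**3 + 71*k**2 + 154*k + 120), as required.
Evaluate: s_(n+1) = (-n**3 - 12*n**2 - 63*n - 52)/(8*(n**3 + 12*n**2 + 47*n + 60)); subtract s_(1) = -13/120 ⇒ S(n) = n*(-n**2 - 12*n - 167)/(60*(n**3 + 12*n**2 + 47*n + 60)).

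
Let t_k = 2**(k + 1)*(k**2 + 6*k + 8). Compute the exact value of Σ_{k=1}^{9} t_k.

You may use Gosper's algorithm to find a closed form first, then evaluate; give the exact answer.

Σ = 249836

t_(k+1)/t_k = 2*(k**2 + 8*k + 15)/(k**2 + 6*k + 8).
Take A(k)=2, B(k)=1, C(k)=k**2 + 6*k + 8.
Need (2)·f(k+1) − (1)·f(k) = k**2 + 6*k + 8.
deg f ≤ 2 (via 0,0,2).
Solving with deg f ≤ 2: f(k) = k**2 + 2*k + 2.
Certificate R = B(k−1)f/C = (k**2 + 2*k + 2)/((k + 2)*(k + 4)) gives s_k = 2**(k + 1)*(k**2 + 2*k + 2).
s_(k+1) − s_k = 2**(k + 1)*(k**2 + 6*k + 8) = t_k.
Sum = s_(10) − s_(1); s_(10) = 249856, s_(1) = 20 ⇒ 249836.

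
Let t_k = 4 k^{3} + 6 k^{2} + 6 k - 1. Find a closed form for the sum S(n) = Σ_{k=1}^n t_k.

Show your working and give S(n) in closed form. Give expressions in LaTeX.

The ratio is (4*k**3 + 18*k**2 + 30*k + 15)/(4*k**3 + 6*k**2 + 6*k - 1).
Gosper form: A/B · C(k+1)/C(k) with A=1, B=1, C=k**3 + 3*k**2/2 + 3*k/2 - 1/4.
Solve (1)·f(k+1) − (1)·f(k) = k**3 + 3*k**2/2 + 3*k/2 - 1/4.
From deg A=0, deg B=0, deg C=3: d=4.
Coefficient equations give f(k) = k*(k**3 + k - 3)/4.
R(k) = B(k−1)·f(k)/C(k) = k*(k**3 + k - 3)/(4*k**3 + 6*k**2 + 6*k - 1); s_k = R·t_k = k*(k**3 + k - 3).
Verify: 4*k**3 + 6*k**2 + 6*k - 1 matches t_k.
Σ_(k=1)^n t_k = s_(n+1) − s_(1) = (n**4 + 4*n**3 + 7*n**2 + 3*n - 1) − (-1), i.e. n*(n**3 + 4*n**2 + 7*n + 3).

S(n) = n \left(n^{3} + 4 n^{2} + 7 n + 3\right)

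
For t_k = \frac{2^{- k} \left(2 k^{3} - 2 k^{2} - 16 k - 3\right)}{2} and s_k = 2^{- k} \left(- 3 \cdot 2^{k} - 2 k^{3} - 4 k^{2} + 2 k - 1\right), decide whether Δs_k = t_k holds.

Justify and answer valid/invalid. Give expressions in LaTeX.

s_(k+1) = (-6*2**k - 2*k**3 - 10*k**2 - 12*k - 5)/(2*2**k)
s_(k+1) − s_k = (2*k**3 - 2*k**2 - 16*k - 3)/(2*2**k)
(s_(k+1) − s_k) − t_k = 0

valid; difference matches t_k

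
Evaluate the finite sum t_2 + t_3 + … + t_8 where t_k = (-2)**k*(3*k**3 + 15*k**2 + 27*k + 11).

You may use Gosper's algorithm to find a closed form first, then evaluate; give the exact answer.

t_(k+1)/t_k = 2*(-3*k**3 - 24*k**2 - 66*k - 56)/(3*k**3 + 15*k**2 + 27*k + 11).
Factor: A=-2; B=1; C=k**3 + 5*k**2 + 9*k + 11/3.
Need (-2)·f(k+1) − (1)·f(k) = k**3 + 5*k**2 + 9*k + 11/3.
Bound: deg f ≤ 3.
Coefficient equations give f(k) = -(k**3 + 3*k**2 + 3*k - 1)/3.
Then R = B(k−1)f/C = -(k**3 + 3*k**2 + 3*k - 1)/(3*k**3 + 15*k**2 + 27*k + 11), so s_k = R(k)·t_k = (-2)**k*(-k**3 - 3*k**2 - 3*k + 1).
s_(k+1) − s_k = (-2)**k*(3*k**3 + 15*k**2 + 27*k + 11) = t_k.
Telescoping: Σ = s_(9) − s_(2) = 510976 − (-100) = 511076.

Σ = 511076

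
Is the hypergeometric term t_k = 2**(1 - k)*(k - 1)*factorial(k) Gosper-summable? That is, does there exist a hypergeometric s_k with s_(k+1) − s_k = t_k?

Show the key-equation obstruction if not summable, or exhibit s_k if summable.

r(k) = k*(k + 1)/(2*(k - 1)) after simplifying.
So A=k/2 + 1/2 and B=1, with C=k - 1.
Key eq: (k/2 + 1/2)·f(k+1) = (1)·f(k) + (k - 1).
d = 0 from the (1,0,1) case.
A polynomial solution: f(k) = 2.
Then R = B(k−1)f/C = 2/(k - 1), so s_k = R(k)·t_k = 2**(2 - k)*factorial(k).
Δs = 2**(1 - k)*(k - 1)*factorial(k), as required.

Yes. s_k = 2**(2 - k)*factorial(k).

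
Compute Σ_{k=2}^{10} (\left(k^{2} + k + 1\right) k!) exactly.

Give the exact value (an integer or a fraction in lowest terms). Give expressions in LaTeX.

Σ = 439084796

The ratio is (k + 1)*(k + (k + 1)**2 + 2)/(k**2 + k + 1).
So A=k + 1 and B=1, with C=k**2 + k + 1.
Set up (k + 1)·f(k+1) − (1)·f(k) − (k**2 + k + 1) = 0.
deg f ≤ 1 (via 1,0,2).
A polynomial solution: f(k) = k.
Get s_k = R·t_k = k*factorial(k) with R(k) = B(k−1)f(k)/C(k) = k/(k**2 + k + 1).
Verify: (k**2 + k + 1)*factorial(k) matches t_k.
Evaluate s at k=11 and k=2: 439084800 and 4; difference 439084796.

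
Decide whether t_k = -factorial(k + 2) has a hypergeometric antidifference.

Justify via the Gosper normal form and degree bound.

Step 1: r(k) = k + 3.
A = k + 3, B = 1, C = 1.
Key eq: (k + 3)·f(k+1) = (1)·f(k) + (1).
From deg A=1, deg B=0, deg C=0: d=-1.
Bound -1 < 0, so the key equation has no polynomial solution.

No — t_k has no hypergeometric antidifference.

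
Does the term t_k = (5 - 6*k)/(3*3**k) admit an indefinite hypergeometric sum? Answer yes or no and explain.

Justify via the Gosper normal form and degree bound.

Yes. s_k = (3*k - 1)/3**k.

Ratio r(k) = (6*k + 1)/(3*(6*k - 5)).
A = 1/3, B = 1, C = k - 5/6.
Set up (1/3)·f(k+1) − (1)·f(k) − (k - 5/6) = 0.
From deg A=0, deg B=0, deg C=1: d=1.
Solving with deg f ≤ 1: f(k) = -(3*k - 1)/2.
Then R = B(k−1)f/C = -3*(3*k - 1)/(6*k - 5), so s_k = R(k)·t_k = (3*k - 1)/3**k.
Verify: (5 - 6*k)/(3*3**k) matches t_k.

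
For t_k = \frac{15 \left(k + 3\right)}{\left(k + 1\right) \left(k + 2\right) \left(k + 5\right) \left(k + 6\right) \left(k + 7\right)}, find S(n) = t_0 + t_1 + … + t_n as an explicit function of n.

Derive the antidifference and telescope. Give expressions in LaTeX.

S(n) = \frac{n^{3} + 15 n^{2} + 68 n + 54}{6 \left(n^{3} + 15 n^{2} + 68 n + 84\right)}

r(k) = (k + 1)*(k + 4)*(k + 5)/((k + 3)**2*(k + 8)) after simplifying.
Gosper form: A/B · C(k+1)/C(k) with A=k + 1, B=k + 8, C=k**3 + 10*k**2 + 33*k + 36.
Set up (k + 1)·f(k+1) − (k + 7)·f(k) − (k**3 + 10*k**2 + 33*k + 36) = 0.
From deg A=1, deg B=1, deg C=3: d=6.
A polynomial solution: f(k) = k*(k + 2)*(k + 3)*(k + 4)*(k**2 + 12*k + 41)/90.
So s_k = (B(k−1)f/C)·t_k = (k*(k + 2)*(k + 7)*(k**2 + 12*k + 41)/(90*(k + 3)))·t_k = k*(k**2 + 12*k + 41)/(6*(k**3 + 12*k**2 + 41*k + 30)).
s_(k+1) − s_k = 15*(k + 3)/(k**5 + 21*k**4 + 163*k**3 + 567*k**2 + 844*k + 420) = t_k.
Telescope: S(n) = s_(n+1) − s_(0) = (n**3 + 15*n**2 + 68*n + 54)/(6*(n**3 + 15*n**2 + 68*n + 84)) − (0) = (n**3 + 15*n**2 + 68*n + 54)/(6*(n**3 + 15*n**2 + 68*n + 84)).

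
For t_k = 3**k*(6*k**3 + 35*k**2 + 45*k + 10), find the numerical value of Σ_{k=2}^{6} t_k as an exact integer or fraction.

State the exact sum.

Σ = 2630664

t_(k+1)/t_k = 3*(6*k**3 + 53*k**2 + 133*k + 96)/(6*k**3 + 35*k**2 + 45*k + 10).
Factor: A=3; B=1; C=k**3 + 35*k**2/6 + 15*k/2 + 5/3.
Key eq: (3)·f(k+1) = (1)·f(k) + (k**3 + 35*k**2/6 + 15*k/2 + 5/3).
deg f ≤ 3 (via 0,0,3).
Match coefficients ⇒ f(k) = (3*k**3 + 4*k**2 - 3*k - 1)/6.
R(k) = B(k−1)·f(k)/C(k) = (3*k**3 + 4*k**2 - 3*k - 1)/(6*k**3 + 35*k**2 + 45*k + 10); s_k = R·t_k = 3**k*(3*k**3 + 4*k**2 - 3*k - 1).
Check: Δs_k = 3**k*(6*k**3 + 35*k**2 + 45*k + 10). ✓
Evaluate s at k=7 and k=2: 2630961 and 297; difference 2630664.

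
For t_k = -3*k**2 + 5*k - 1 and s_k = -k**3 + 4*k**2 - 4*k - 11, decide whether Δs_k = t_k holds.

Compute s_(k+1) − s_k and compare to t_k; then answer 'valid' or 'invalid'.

Valid: the claim telescopes to t_k.

s_(k+1) = -k**3 + k**2 + k - 12
s_(k+1) − s_k = -3*k**2 + 5*k - 1
(s_(k+1) − s_k) − t_k = 0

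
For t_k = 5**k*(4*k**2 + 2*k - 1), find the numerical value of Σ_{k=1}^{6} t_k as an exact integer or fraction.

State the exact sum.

The ratio is 5*(4*k**2 + 10*k + 5)/(4*k**2 + 2*k - 1).
Factor: A=5; B=1; C=k**2 + k/2 - 1/4.
Set up (5)·f(k+1) − (1)·f(k) − (k**2 + k/2 - 1/4) = 0.
From deg A=0, deg B=0, deg C=2: d=2.
Match coefficients ⇒ f(k) = (k - 1)**2/4.
Certificate R = B(k−1)f/C = (k - 1)**2/(4*k**2 + 2*k - 1) gives s_k = 5**k*(k**2 - 2*k + 1).
Δs = 5**k*(4*k**2 + 2*k - 1), as required.
Σ_(k=1)^(6) t_k = s_(7) − s_(1) = 2812500 − (0) = 2812500.

Σ = 2812500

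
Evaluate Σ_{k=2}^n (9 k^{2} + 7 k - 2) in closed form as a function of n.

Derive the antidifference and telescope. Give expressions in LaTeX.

S(n) = 3 n^{3} + 8 n^{2} + 3 n - 14

Ratio r(k) = (9*k**2 + 25*k + 14)/(9*k**2 + 7*k - 2).
Normal form (A,B,C) = (1, 1, k**2 + 7*k/9 - 2/9).
Need (1)·f(k+1) − (1)·f(k) = k**2 + 7*k/9 - 2/9.
Bound: deg f ≤ 3.
Solving with deg f ≤ 3: f(k) = k*(k + 1)*(3*k - 4)/9.
R(k) = B(k−1)·f(k)/C(k) = k*(3*k - 4)/(9*k - 2); s_k = R·t_k = k*(3*k**2 - k - 4).
s_(k+1) − s_k = 9*k**2 + 7*k - 2 = t_k.
s_(n+1) = 3*n**3 + 8*n**2 + 3*n - 2 and s_(2) = 12, so S(n) = 3*n**3 + 8*n**2 + 3*n - 14.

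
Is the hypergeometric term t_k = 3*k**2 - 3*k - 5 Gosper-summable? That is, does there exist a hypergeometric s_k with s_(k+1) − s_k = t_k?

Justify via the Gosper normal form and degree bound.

Yes. s_k = k*(k**2 - 3*k - 3).

Step 1: r(k) = (3*k**2 + 3*k - 5)/(3*k**2 - 3*k - 5).
Gosper form: A/B · C(k+1)/C(k) with A=1, B=1, C=k**2 - k - 5/3.
Key eq: (1)·f(k+1) = (1)·f(k) + (k**2 - k - 5/3).
Bound: deg f ≤ 3.
Match coefficients ⇒ f(k) = k*(k**2 - 3*k - 3)/3.
Certificate R = B(k−1)f/C = k*(k**2 - 3*k - 3)/(3*k**2 - 3*k - 5) gives s_k = k*(k**2 - 3*k - 3).
s_(k+1) − s_k = 3*k**2 - 3*k - 5 = t_k.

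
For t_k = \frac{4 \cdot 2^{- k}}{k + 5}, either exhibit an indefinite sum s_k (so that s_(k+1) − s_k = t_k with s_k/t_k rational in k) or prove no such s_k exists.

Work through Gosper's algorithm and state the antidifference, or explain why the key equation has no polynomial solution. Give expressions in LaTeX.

Ratio r(k) = (k + 5)/(2*(k + 6)).
So A=k/2 + 5/2 and B=k + 6, with C=1.
Solve (k/2 + 5/2)·f(k+1) − (k + 5)·f(k) = 1.
d = -1 from the (1,1,0) case.
d = -1 < 0 ⇒ no nonzero polynomial f; not summable.

none — t_k is not Gosper-summable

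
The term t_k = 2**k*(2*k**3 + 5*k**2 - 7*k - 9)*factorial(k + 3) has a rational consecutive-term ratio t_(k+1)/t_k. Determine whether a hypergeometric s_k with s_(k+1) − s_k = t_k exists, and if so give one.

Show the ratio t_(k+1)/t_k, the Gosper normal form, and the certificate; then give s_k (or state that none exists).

s_k = 2**k*(k**2 - 3*k + 1)*factorial(k + 3)

t_(k+1)/t_k = 2*(2*k**4 + 19*k**3 + 53*k**2 + 27*k - 36)/(2*k**3 + 5*k**2 - 7*k - 9).
Take A(k)=2*k + 8, B(k)=1, C(k)=k**3 + 5*k**2/2 - 7*k/2 - 9/2.
Need (2*k + 8)·f(k+1) − (1)·f(k) = k**3 + 5*k**2/2 - 7*k/2 - 9/2.
deg f ≤ 2 (via 1,0,3).
A polynomial solution: f(k) = (k**2 - 3*k + 1)/2.
Certificate R = B(k−1)f/C = (k**2 - 3*k + 1)/(2*k**3 + 5*k**2 - 7*k - 9) gives s_k = 2**k*(k**2 - 3*k + 1)*factorial(k + 3).
Δs = 2**k*(2*k**3 + 5*k**2 - 7*k - 9)*factorial(k + 3), as required.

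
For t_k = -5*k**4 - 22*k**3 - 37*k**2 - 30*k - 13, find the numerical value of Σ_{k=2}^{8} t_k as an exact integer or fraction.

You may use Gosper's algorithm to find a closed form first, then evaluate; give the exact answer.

The ratio is (5*k**4 + 42*k**3 + 133*k**2 + 190*k + 107)/(5*k**4 + 22*k**3 + 37*k**2 + 30*k + 13).
A = 1, B = 1, C = k**4 + 22*k**3/5 + 37*k**2/5 + 6*k + 13/5.
Key eq: (1)·f(k+1) = (1)·f(k) + (k**4 + 22*k**3/5 + 37*k**2/5 + 6*k + 13/5).
d = 5 from the (0,0,4) case.
Solving with deg f ≤ 5: f(k) = k*(k**4 + 3*k**3 + 3*k**2 + 2*k + 4)/5.
Then R = B(k−1)f/C = k*(k**4 + 3*k**3 + 3*k**2 + 2*k + 4)/(5*k**4 + 22*k**3 + 37*k**2 + 30*k + 13), so s_k = R(k)·t_k = k*(-k**4 - 3*k**3 - 3*k**2 - 2*k - 4).
Δs = -5*k**4 - 22*k**3 - 37*k**2 - 30*k - 13, as required.
Σ_(k=2)^(8) t_k = s_(9) − s_(2) = -81117 − (-120) = -80997.

Σ = -80997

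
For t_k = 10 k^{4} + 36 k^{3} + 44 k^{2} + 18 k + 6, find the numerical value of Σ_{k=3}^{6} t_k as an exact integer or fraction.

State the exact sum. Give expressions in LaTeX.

Σ = 42264

Compute t_(k+1)/t_k: get (5*k**4 + 38*k**3 + 106*k**2 + 127*k + 57)/(5*k**4 + 18*k**3 + 22*k**2 + 9*k + 3).
Normal form (A,B,C) = (1, 1, k**4 + 18*k**3/5 + 22*k**2/5 + 9*k/5 + 3/5).
Solve (1)·f(k+1) − (1)·f(k) = k**4 + 18*k**3/5 + 22*k**2/5 + 9*k/5 + 3/5.
Bound: deg f ≤ 5.
Coefficient equations give f(k) = k*(k**4 + 2*k**3 - 2*k + 2)/5.
So s_k = (B(k−1)f/C)·t_k = (k*(k**4 + 2*k**3 - 2*k + 2)/(5*k**4 + 18*k**3 + 22*k**2 + 9*k + 3))·t_k = 2*k*(k**4 + 2*k**3 - 2*k + 2).
s_(k+1) − s_k = 10*k**4 + 36*k**3 + 44*k**2 + 18*k + 6 = t_k.
Telescoping: Σ = s_(7) − s_(3) = 43050 − (786) = 42264.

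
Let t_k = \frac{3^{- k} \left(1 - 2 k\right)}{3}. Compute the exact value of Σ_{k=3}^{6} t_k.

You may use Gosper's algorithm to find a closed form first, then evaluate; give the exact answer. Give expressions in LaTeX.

Σ = -236/2187

t_(k+1)/t_k = (2*k + 1)/(3*(2*k - 1)).
Normal form (A,B,C) = (1/3, 1, k - 1/2).
Solve (1/3)·f(k+1) − (1)·f(k) = k - 1/2.
From deg A=0, deg B=0, deg C=1: d=1.
Solving with deg f ≤ 1: f(k) = -3*k/2.
Get s_k = R·t_k = k/3**k with R(k) = B(k−1)f(k)/C(k) = -3*k/(2*k - 1).
Δs = (1 - 2*k)/(3*3**k), as required.
Evaluate s at k=7 and k=3: 7/2187 and 1/9; difference -236/2187.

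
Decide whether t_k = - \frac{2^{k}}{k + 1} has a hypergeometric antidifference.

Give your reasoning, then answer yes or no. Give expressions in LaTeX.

No. Not Gosper-summable.

Step 1: r(k) = 2*(k + 1)/(k + 2).
Take A(k)=2*k + 2, B(k)=k + 2, C(k)=1.
Solve (2*k + 2)·f(k+1) − (k + 1)·f(k) = 1.
d = -1 from the (1,1,0) case.
d = -1 < 0 ⇒ no nonzero polynomial f; not summable.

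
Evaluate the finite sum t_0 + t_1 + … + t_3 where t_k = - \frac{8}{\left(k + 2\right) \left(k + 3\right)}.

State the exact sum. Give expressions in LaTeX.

Σ = -8/3

Step 1: r(k) = (k + 2)/(k + 4).
Factor: A=k + 2; B=k + 4; C=1.
Set up (k + 2)·f(k+1) − (k + 3)·f(k) − (1) = 0.
Degrees (1,1,0) ⇒ d ≤ 1.
Solving with deg f ≤ 1: f(k) = k/2.
Certificate R = B(k−1)f/C = k*(k + 3)/2 gives s_k = -4*k/(k + 2).
s_(k+1) − s_k = -8/(k**2 + 5*k + 6) = t_k.
Sum = s_(4) − s_(0); s_(4) = -8/3, s_(0) = 0 ⇒ -8/3.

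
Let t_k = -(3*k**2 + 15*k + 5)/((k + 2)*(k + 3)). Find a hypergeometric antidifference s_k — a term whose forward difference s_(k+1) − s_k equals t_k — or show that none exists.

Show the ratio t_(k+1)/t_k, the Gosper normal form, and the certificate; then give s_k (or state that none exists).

s_k = k*(1 - 6*k)/(2*(k + 2))

r(k) = (k + 2)*(15*k + 3*(k + 1)**2 + 20)/((k + 4)*(3*k**2 + 15*k + 5)) after simplifying.
A = k + 2, B = k + 4, C = k**2 + 5*k + 5/3.
f must satisfy (k + 2)·f(k+1) − (k + 3)·f(k) = k**2 + 5*k + 5/3.
deg f ≤ 2 (via 1,1,2).
Solve for f: f(k) = k*(6*k - 1)/6 (degree 2 ≤ 2).
R(k) = B(k−1)·f(k)/C(k) = k*(k + 3)*(6*k - 1)/(2*(3*k**2 + 15*k + 5)); s_k = R·t_k = k*(1 - 6*k)/(2*(k + 2)).
s_(k+1) − s_k = (-3*k**2 - 15*k - 5)/(k**2 + 5*k + 6) = t_k.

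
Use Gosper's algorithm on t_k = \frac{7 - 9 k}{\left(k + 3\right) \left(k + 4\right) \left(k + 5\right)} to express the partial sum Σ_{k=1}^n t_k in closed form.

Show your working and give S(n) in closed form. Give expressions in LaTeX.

S(n) = \frac{n \left(9 - 19 n\right)}{20 \left(n^{2} + 9 n + 20\right)}

The ratio is (k + 3)*(9*k + 2)/((k + 6)*(9*k - 7)).
So A=k + 3 and B=k + 6, with C=k - 7/9.
Solve (k + 3)·f(k+1) − (k + 5)·f(k) = k - 7/9.
Degrees (1,1,1) ⇒ d ≤ 2.
A polynomial solution: f(k) = k*(5*k - 19)/54.
Then R = B(k−1)f/C = k*(k + 5)*(5*k - 19)/(6*(9*k - 7)), so s_k = R(k)·t_k = k*(19 - 5*k)/(6*(k + 3)*(k + 4)).
Δs = (7 - 9*k)/(k**3 + 12*k**2 + 47*k + 60), as required.
Telescope: S(n) = s_(n+1) − s_(1) = (-5*n**2 + 9*n + 14)/(6*(n**2 + 9*n + 20)) − (7/60) = n*(9 - 19*n)/(20*(n**2 + 9*n + 20)).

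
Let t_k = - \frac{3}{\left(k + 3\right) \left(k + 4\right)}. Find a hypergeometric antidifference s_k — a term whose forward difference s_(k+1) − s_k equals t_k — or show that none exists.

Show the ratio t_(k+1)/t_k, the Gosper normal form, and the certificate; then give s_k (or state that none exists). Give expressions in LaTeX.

s_k = - \frac{k}{k + 3}

r(k) = (k + 3)/(k + 5) after simplifying.
Normal form (A,B,C) = (k + 3, k + 5, 1).
f must satisfy (k + 3)·f(k+1) − (k + 4)·f(k) = 1.
Bound: deg f ≤ 1.
Solve for f: f(k) = k/3 (degree 1 ≤ 1).
Get s_k = R·t_k = -k/(k + 3) with R(k) = B(k−1)f(k)/C(k) = k*(k + 4)/3.
Verify: -3/(k**2 + 7*k + 12) matches t_k.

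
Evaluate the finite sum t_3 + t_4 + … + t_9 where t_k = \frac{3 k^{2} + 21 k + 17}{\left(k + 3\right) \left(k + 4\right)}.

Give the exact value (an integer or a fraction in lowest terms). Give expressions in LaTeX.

r(k) = (k + 3)*(21*k + 3*(k + 1)**2 + 38)/((k + 5)*(3*k**2 + 21*k + 17)) after simplifying.
Factor: A=k + 3; B=k + 5; C=k**2 + 7*k + 17/3.
f must satisfy (k + 3)·f(k+1) − (k + 4)·f(k) = k**2 + 7*k + 17/3.
From deg A=1, deg B=1, deg C=2: d=2.
Match coefficients ⇒ f(k) = k*(9*k + 8)/9.
So s_k = (B(k−1)f/C)·t_k = (k*(k + 4)*(9*k + 8)/(3*(3*k**2 + 21*k + 17)))·t_k = k*(9*k + 8)/(3*(k + 3)).
Δs = (3*k**2 + 21*k + 17)/(k**2 + 7*k + 12), as required.
Sum = s_(10) − s_(3); s_(10) = 980/39, s_(3) = 35/6 ⇒ 1505/78.

Σ = 1505/78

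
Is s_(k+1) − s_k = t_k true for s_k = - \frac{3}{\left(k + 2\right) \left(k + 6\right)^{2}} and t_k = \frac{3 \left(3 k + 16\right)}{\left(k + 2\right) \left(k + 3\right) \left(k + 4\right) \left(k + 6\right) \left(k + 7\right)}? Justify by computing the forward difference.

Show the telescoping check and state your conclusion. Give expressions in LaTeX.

Invalid: residual \frac{9 \left(- 4 k^{2} - 45 k - 124\right)}{k^{7} + 35 k^{6} + 513 k^{5} + 4069 k^{4} + 18794 k^{3} + 50340 k^{2} + 72072 k + 42336} ≠ 0.

s_(k+1) = -3/((k + 3)*(k + 7)**2)
s_(k+1) − s_k = -3/((k + 3)*(k + 7)**2) + 3/((k + 2)*(k + 6)**2)
(s_(k+1) − s_k) − t_k = 9*(-4*k**2 - 45*k - 124)/(k**7 + 35*k**6 + 513*k**5 + 4069*k**4 + 18794*k**3 + 50340*k**2 + 72072*k + 42336)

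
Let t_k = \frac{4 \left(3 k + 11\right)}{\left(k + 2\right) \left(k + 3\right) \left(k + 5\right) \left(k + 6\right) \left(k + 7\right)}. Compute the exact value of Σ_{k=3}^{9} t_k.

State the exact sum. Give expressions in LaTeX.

Step 1: r(k) = (k + 2)*(k + 5)*(3*k + 14)/((k + 4)*(k + 8)*(3*k + 11)).
A = k + 2, B = k + 8, C = k**2 + 23*k/3 + 44/3.
Set up (k + 2)·f(k+1) − (k + 7)·f(k) − (k**2 + 23*k/3 + 44/3) = 0.
deg f ≤ 5 (via 1,1,2).
Coefficient equations give f(k) = k*(k + 3)*(k + 4)*(k**2 + 13*k + 52)/180.
R(k) = B(k−1)·f(k)/C(k) = k*(k + 3)*(k + 7)*(k**2 + 13*k + 52)/(60*(3*k + 11)); s_k = R·t_k = k*(k**2 + 13*k + 52)/(15*(k**3 + 13*k**2 + 52*k + 60)).
Δs = 4*(3*k + 11)/(k**5 + 23*k**4 + 203*k**3 + 853*k**2 + 1692*k + 1260), as required.
Evaluate s at k=10 and k=3: 47/720 and 1/18; difference 7/720.

Σ = 7/720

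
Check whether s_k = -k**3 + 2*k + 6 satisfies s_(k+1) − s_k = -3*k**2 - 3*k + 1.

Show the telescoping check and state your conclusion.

valid (s_(k+1) − s_k reduces to t_k)

s_(k+1) = 2*k - (k + 1)**3 + 8
s_(k+1) − s_k = k**3 - (k + 1)**3 + 2
(s_(k+1) − s_k) − t_k = 0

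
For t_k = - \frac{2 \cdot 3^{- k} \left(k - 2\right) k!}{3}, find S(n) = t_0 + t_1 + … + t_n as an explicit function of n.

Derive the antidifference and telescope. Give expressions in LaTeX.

S(n) = 2 - \frac{2 \cdot 3^{- n} \left(n + 1\right)!}{3}

Ratio r(k) = (k**2 - 1)/(3*(k - 2)).
Gosper form: A/B · C(k+1)/C(k) with A=k/3 + 1/3, B=1, C=k - 2.
f must satisfy (k/3 + 1/3)·f(k+1) − (1)·f(k) = k - 2.
d = 0 from the (1,0,1) case.
Match coefficients ⇒ f(k) = 3.
So s_k = (B(k−1)f/C)·t_k = (3/(k - 2))·t_k = -2*factorial(k)/3**k.
Δs = -2*(k - 2)*factorial(k)/(3*3**k), as required.
Σ_(k=0)^n t_k = s_(n+1) − s_(0) = (-2*3**(-n - 1)*factorial(n + 1)) − (-2), i.e. 2 - 2*factorial(n + 1)/(3*3**n).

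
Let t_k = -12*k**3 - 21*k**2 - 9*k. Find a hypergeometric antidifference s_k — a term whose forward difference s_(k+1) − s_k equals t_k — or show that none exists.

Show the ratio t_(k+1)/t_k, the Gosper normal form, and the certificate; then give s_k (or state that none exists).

t_(k+1)/t_k = (4*k**2 + 15*k + 14)/(k*(4*k + 3)).
Factor: A=1; B=1; C=k**3 + 7*k**2/4 + 3*k/4.
f must satisfy (1)·f(k+1) − (1)·f(k) = k**3 + 7*k**2/4 + 3*k/4.
From deg A=0, deg B=0, deg C=3: d=4.
Solve for f: f(k) = k*(k - 1)*(k + 1)*(3*k + 1)/12 (degree 4 ≤ 4).
Get s_k = R·t_k = k*(-3*k**3 - k**2 + 3*k + 1) with R(k) = B(k−1)f(k)/C(k) = (k - 1)*(3*k + 1)/(3*(4*k + 3)).
Verify: 3*k*(-4*k**2 - 7*k - 3) matches t_k.

s_k = k*(-3*k**3 - k**2 + 3*k + 1)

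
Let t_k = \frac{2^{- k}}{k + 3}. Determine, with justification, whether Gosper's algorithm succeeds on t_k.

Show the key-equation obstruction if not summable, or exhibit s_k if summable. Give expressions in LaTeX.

The ratio is (k + 3)/(2*(k + 4)).
Normal form (A,B,C) = (k/2 + 3/2, k + 4, 1).
f must satisfy (k/2 + 3/2)·f(k+1) − (k + 3)·f(k) = 1.
Bound: deg f ≤ -1.
deg f ≤ -1 is impossible — no certificate.

No — key equation has no polynomial f.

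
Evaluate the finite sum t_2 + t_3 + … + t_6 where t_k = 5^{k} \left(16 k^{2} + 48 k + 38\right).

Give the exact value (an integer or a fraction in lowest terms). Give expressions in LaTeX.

r(k) = 5*(8*k**2 + 40*k + 51)/(8*k**2 + 24*k + 19) after simplifying.
Take A(k)=5, B(k)=1, C(k)=k**2 + 3*k + 19/8.
f must satisfy (5)·f(k+1) − (1)·f(k) = k**2 + 3*k + 19/8.
deg f ≤ 2 (via 0,0,2).
A polynomial solution: f(k) = (2*k**2 + k + 1)/8.
So s_k = (B(k−1)f/C)·t_k = ((2*k**2 + k + 1)/(8*k**2 + 24*k + 19))·t_k = 2*5**k*(2*k**2 + k + 1).
Check: Δs_k = 5**k*(16*k**2 + 48*k + 38). ✓
Evaluate s at k=7 and k=2: 16562500 and 550; difference 16561950.

Σ = 16561950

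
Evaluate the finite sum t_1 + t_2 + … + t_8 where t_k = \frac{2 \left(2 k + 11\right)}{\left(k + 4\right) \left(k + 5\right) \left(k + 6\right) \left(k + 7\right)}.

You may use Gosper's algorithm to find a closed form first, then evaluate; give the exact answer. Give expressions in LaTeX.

Step 1: r(k) = (k + 4)*(2*k + 13)/((k + 8)*(2*k + 11)).
Normal form (A,B,C) = (k + 4, k + 8, k + 11/2).
Key eq: (k + 4)·f(k+1) = (k + 7)·f(k) + (k + 11/2).
deg f ≤ 3 (via 1,1,1).
Coefficient equations give f(k) = k*(k + 5)*(k + 10)/48.
Then R = B(k−1)f/C = k*(k + 5)*(k + 7)*(k + 10)/(24*(2*k + 11)), so s_k = R(k)·t_k = k*(k + 10)/(12*(k**2 + 10*k + 24)).
s_(k+1) − s_k = 2*(2*k + 11)/(k**4 + 22*k**3 + 179*k**2 + 638*k + 840) = t_k.
Σ_(k=1)^(8) t_k = s_(9) − s_(1) = 19/260 − (11/420) = 64/1365.

Σ = 64/1365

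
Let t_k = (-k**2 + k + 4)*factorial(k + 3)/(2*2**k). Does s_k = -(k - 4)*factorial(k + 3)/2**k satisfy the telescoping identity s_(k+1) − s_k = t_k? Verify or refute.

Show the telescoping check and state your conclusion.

valid (s_(k+1) − s_k reduces to t_k)

s_(k+1) = -(k - 3)*factorial(k + 4)/(2*2**k)
s_(k+1) − s_k = (-k**2 + k + 4)*factorial(k + 3)/(2*2**k)
(s_(k+1) − s_k) − t_k = 0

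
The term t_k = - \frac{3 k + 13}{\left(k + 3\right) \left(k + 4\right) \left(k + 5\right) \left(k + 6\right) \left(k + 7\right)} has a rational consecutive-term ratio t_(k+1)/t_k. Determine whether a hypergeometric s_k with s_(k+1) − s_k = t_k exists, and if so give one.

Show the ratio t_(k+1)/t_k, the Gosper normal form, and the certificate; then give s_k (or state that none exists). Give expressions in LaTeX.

s_k = \frac{k \left(- k^{2} - 14 k - 63\right)}{90 \left(k^{3} + 14 k^{2} + 63 k + 90\right)}

r(k) = (k + 3)*(3*k + 16)/((k + 8)*(3*k + 13)) after simplifying.
Factor: A=k + 3; B=k + 8; C=k + 13/3.
f must satisfy (k + 3)·f(k+1) − (k + 7)·f(k) = k + 13/3.
deg f ≤ 4 (via 1,1,1).
Match coefficients ⇒ f(k) = k*(k + 4)*(k**2 + 14*k + 63)/270.
So s_k = (B(k−1)f/C)·t_k = (k*(k + 4)*(k + 7)*(k**2 + 14*k + 63)/(90*(3*k + 13)))·t_k = k*(-k**2 - 14*k - 63)/(90*(k**3 + 14*k**2 + 63*k + 90)).
s_(k+1) − s_k = (-3*k - 13)/(k**5 + 25*k**4 + 245*k**3 + 1175*k**2 + 2754*k + 2520) = t_k.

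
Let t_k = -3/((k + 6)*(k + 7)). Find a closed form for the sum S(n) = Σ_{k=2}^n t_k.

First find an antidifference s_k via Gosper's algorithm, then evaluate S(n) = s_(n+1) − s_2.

Compute t_(k+1)/t_k: get (k + 6)/(k + 8).
So A=k + 6 and B=k + 8, with C=1.
Set up (k + 6)·f(k+1) − (k + 7)·f(k) − (1) = 0.
d = 1 from the (1,1,0) case.
Solving with deg f ≤ 1: f(k) = k/6.
Get s_k = R·t_k = -k/(2*k + 12) with R(k) = B(k−1)f(k)/C(k) = k*(k + 7)/6.
Δs = -3/(k**2 + 13*k + 42), as required.
s_(n+1) = (-n - 1)/(2*(n + 7)) and s_(2) = -1/8, so S(n) = 3*(1 - n)/(8*(n + 7)).

S(n) = 3*(1 - n)/(8*(n + 7))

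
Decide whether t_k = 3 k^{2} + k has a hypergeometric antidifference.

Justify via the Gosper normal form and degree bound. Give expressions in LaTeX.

t_(k+1)/t_k = (k + 3*(k + 1)**2 + 1)/(k*(3*k + 1)).
A = 1, B = 1, C = k**2 + k/3.
Key eq: (1)·f(k+1) = (1)·f(k) + (k**2 + k/3).
From deg A=0, deg B=0, deg C=2: d=3.
Solve for f: f(k) = k**2*(k - 1)/3 (degree 3 ≤ 3).
Then R = B(k−1)f/C = k*(k - 1)/(3*k + 1), so s_k = R(k)·t_k = k**2*(k - 1).
Check: Δs_k = k*(3*k + 1). ✓

Yes. s_k = k^{2} \left(k - 1\right).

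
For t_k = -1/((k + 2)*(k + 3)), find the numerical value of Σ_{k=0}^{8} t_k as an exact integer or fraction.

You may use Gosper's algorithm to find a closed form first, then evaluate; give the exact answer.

Step 1: r(k) = (k + 2)/(k + 4).
Gosper form: A/B · C(k+1)/C(k) with A=k + 2, B=k + 4, C=1.
Set up (k + 2)·f(k+1) − (k + 3)·f(k) − (1) = 0.
deg f ≤ 1 (via 1,1,0).
A polynomial solution: f(k) = k/2.
R(k) = B(k−1)·f(k)/C(k) = k*(k + 3)/2; s_k = R·t_k = -k/(2*k + 4).
s_(k+1) − s_k = -1/(k**2 + 5*k + 6) = t_k.
Sum = s_(9) − s_(0); s_(9) = -9/22, s_(0) = 0 ⇒ -9/22.

Σ = -9/22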